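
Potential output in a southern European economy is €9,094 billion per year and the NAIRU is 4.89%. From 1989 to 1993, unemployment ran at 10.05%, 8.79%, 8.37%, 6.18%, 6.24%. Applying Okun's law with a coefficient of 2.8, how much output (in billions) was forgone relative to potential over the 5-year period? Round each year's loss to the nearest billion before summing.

Year 1989: gap = -2.8 × (10.05 - 4.89) = -14.448%, loss ≈ 9094 × 14.448/100 ≈ 1314.
Year 1990: gap = -2.8 × (8.79 - 4.89) = -10.92%, loss ≈ 9094 × 10.92/100 ≈ 993.
Year 1991: gap = -2.8 × (8.37 - 4.89) = -9.744%, loss ≈ 9094 × 9.744/100 ≈ 886.
Year 1992: gap = -2.8 × (6.18 - 4.89) = -3.612%, loss ≈ 9094 × 3.612/100 ≈ 328.
Year 1993: gap = -2.8 × (6.24 - 4.89) = -3.78%, loss ≈ 9094 × 3.78/100 ≈ 344.
Total lost output = 1314 + 993 + 886 + 328 + 344 = 3865 billion.

€3,865 billion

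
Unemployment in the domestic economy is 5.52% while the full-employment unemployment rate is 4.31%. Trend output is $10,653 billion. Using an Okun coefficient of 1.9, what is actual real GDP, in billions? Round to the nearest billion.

Unemployment gap = 5.52 - 4.31 = 1.21 points, so the output gap is -1.9 × 1.21 = -2.299%.
Actual GDP = 10653 × (1 - 2.299/100) = 10653 × 0.97701 ≈ 10408 billion.

$10,408 billion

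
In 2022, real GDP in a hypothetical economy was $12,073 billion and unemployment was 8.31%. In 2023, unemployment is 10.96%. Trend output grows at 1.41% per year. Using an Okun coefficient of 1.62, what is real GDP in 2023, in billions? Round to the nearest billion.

$11,725 billion

Δu = 10.96 - 8.31 = 2.65 points.
Okun's law (growth form): g_Y = g_Y* - β × Δu = 1.41 - 1.62 × (2.65) = 1.41 - 4.293 = -2.883%.
Real GDP in the next year = 12073 × (1 - 2.883/100) = 12073 × 0.97117 ≈ 11725 billion.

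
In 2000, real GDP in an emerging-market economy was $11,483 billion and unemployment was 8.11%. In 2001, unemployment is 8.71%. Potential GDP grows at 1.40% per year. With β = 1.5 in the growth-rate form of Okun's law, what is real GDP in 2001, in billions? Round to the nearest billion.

Δu = 8.71 - 8.11 = 0.6 points.
Okun's law (growth form): g_Y = g_Y* - β × Δu = 1.40 - 1.5 × (0.60) = 1.4 - 0.9 = 0.5%.
Real GDP in the next year = 11483 × (1 + 0.5/100) = 11483 × 1.005 ≈ 11540 billion.

$11,540 billion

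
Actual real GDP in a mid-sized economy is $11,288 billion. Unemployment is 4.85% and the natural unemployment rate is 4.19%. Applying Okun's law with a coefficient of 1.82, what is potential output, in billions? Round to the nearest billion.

$11,425 billion

Unemployment gap = 4.85 - 4.19 = 0.66 points, so output gap = -1.82 × 0.66 = -1.2012%.
Since Y = Y* × (1 + gap/100), Y* = 11288/0.987988 ≈ 11425 billion.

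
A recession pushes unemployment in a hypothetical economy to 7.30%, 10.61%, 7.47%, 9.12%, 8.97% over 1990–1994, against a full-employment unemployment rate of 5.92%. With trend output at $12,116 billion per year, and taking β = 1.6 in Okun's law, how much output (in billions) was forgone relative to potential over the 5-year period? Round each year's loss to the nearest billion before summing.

$2,688 billion

Year 1990: gap = -1.6 × (7.3 - 5.92) = -2.208%, loss ≈ 12116 × 2.208/100 ≈ 268.
Year 1991: gap = -1.6 × (10.61 - 5.92) = -7.504%, loss ≈ 12116 × 7.504/100 ≈ 909.
Year 1992: gap = -1.6 × (7.47 - 5.92) = -2.48%, loss ≈ 12116 × 2.48/100 ≈ 300.
Year 1993: gap = -1.6 × (9.12 - 5.92) = -5.12%, loss ≈ 12116 × 5.12/100 ≈ 620.
Year 1994: gap = -1.6 × (8.97 - 5.92) = -4.88%, loss ≈ 12116 × 4.88/100 ≈ 591.
Total lost output = 268 + 909 + 300 + 620 + 591 = 2688 billion.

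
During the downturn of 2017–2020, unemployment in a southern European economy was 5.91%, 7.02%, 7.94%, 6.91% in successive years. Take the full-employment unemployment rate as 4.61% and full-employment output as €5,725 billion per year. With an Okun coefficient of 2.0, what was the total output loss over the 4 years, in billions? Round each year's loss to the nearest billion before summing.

€1,069 billion

Year 2017: gap = -2.0 × (5.91 - 4.61) = -2.6%, loss ≈ 5725 × 2.6/100 ≈ 149.
Year 2018: gap = -2.0 × (7.02 - 4.61) = -4.82%, loss ≈ 5725 × 4.82/100 ≈ 276.
Year 2019: gap = -2.0 × (7.94 - 4.61) = -6.66%, loss ≈ 5725 × 6.66/100 ≈ 381.
Year 2020: gap = -2.0 × (6.91 - 4.61) = -4.6%, loss ≈ 5725 × 4.6/100 ≈ 263.
Total lost output = 149 + 276 + 381 + 263 = 1069 billion.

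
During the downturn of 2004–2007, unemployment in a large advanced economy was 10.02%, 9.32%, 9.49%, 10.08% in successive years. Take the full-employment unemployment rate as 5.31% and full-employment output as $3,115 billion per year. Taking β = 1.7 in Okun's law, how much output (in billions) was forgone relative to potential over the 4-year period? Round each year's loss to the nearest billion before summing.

$935 billion

Year 2004: gap = -1.7 × (10.02 - 5.31) = -8.007%, loss ≈ 3115 × 8.007/100 ≈ 249.
Year 2005: gap = -1.7 × (9.32 - 5.31) = -6.817%, loss ≈ 3115 × 6.817/100 ≈ 212.
Year 2006: gap = -1.7 × (9.49 - 5.31) = -7.106%, loss ≈ 3115 × 7.106/100 ≈ 221.
Year 2007: gap = -1.7 × (10.08 - 5.31) = -8.109%, loss ≈ 3115 × 8.109/100 ≈ 253.
Total lost output = 249 + 212 + 221 + 253 = 935 billion.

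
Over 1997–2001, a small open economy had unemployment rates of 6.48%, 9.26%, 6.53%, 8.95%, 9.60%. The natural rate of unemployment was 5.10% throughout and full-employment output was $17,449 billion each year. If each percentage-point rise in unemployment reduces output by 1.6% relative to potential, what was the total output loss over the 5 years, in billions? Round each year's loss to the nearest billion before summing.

$4,276 billion

Year 1997: gap = -1.6 × (6.48 - 5.1) = -2.208%, loss ≈ 17449 × 2.208/100 ≈ 385.
Year 1998: gap = -1.6 × (9.26 - 5.1) = -6.656%, loss ≈ 17449 × 6.656/100 ≈ 1161.
Year 1999: gap = -1.6 × (6.53 - 5.1) = -2.288%, loss ≈ 17449 × 2.288/100 ≈ 399.
Year 2000: gap = -1.6 × (8.95 - 5.1) = -6.16%, loss ≈ 17449 × 6.16/100 ≈ 1075.
Year 2001: gap = -1.6 × (9.6 - 5.1) = -7.2%, loss ≈ 17449 × 7.2/100 ≈ 1256.
Total lost output = 385 + 1161 + 399 + 1075 + 1256 = 4276 billion.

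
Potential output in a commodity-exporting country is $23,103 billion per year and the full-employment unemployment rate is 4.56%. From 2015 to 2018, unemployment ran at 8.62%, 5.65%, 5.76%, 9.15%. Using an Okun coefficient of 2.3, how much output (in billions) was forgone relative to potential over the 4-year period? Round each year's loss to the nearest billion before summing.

Year 2015: gap = -2.3 × (8.62 - 4.56) = -9.338%, loss ≈ 23103 × 9.338/100 ≈ 2157.
Year 2016: gap = -2.3 × (5.65 - 4.56) = -2.507%, loss ≈ 23103 × 2.507/100 ≈ 579.
Year 2017: gap = -2.3 × (5.76 - 4.56) = -2.76%, loss ≈ 23103 × 2.76/100 ≈ 638.
Year 2018: gap = -2.3 × (9.15 - 4.56) = -10.557%, loss ≈ 23103 × 10.557/100 ≈ 2439.
Total lost output = 2157 + 579 + 638 + 2439 = 5813 billion.

$5,813 billion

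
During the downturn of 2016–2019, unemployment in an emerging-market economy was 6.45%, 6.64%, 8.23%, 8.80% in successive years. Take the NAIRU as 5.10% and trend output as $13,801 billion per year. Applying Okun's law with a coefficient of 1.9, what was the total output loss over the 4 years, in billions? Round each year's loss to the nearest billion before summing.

$2,549 billion

Year 2016: gap = -1.9 × (6.45 - 5.1) = -2.565%, loss ≈ 13801 × 2.565/100 ≈ 354.
Year 2017: gap = -1.9 × (6.64 - 5.1) = -2.926%, loss ≈ 13801 × 2.926/100 ≈ 404.
Year 2018: gap = -1.9 × (8.23 - 5.1) = -5.947%, loss ≈ 13801 × 5.947/100 ≈ 821.
Year 2019: gap = -1.9 × (8.8 - 5.1) = -7.03%, loss ≈ 13801 × 7.03/100 ≈ 970.
Total lost output = 354 + 404 + 821 + 970 = 2549 billion.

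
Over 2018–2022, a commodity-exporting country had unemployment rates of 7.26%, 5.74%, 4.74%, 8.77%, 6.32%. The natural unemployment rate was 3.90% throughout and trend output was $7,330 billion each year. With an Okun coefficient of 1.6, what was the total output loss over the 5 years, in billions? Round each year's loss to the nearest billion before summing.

$1,564 billion

Year 2018: gap = -1.6 × (7.26 - 3.9) = -5.376%, loss ≈ 7330 × 5.376/100 ≈ 394.
Year 2019: gap = -1.6 × (5.74 - 3.9) = -2.944%, loss ≈ 7330 × 2.944/100 ≈ 216.
Year 2020: gap = -1.6 × (4.74 - 3.9) = -1.344%, loss ≈ 7330 × 1.344/100 ≈ 99.
Year 2021: gap = -1.6 × (8.77 - 3.9) = -7.792%, loss ≈ 7330 × 7.792/100 ≈ 571.
Year 2022: gap = -1.6 × (6.32 - 3.9) = -3.872%, loss ≈ 7330 × 3.872/100 ≈ 284.
Total lost output = 394 + 216 + 99 + 571 + 284 = 1564 billion.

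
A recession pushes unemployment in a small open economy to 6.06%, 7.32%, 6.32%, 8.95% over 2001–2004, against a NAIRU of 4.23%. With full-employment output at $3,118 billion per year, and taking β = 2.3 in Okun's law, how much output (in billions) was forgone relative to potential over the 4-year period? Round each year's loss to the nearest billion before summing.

Year 2001: gap = -2.3 × (6.06 - 4.23) = -4.209%, loss ≈ 3118 × 4.209/100 ≈ 131.
Year 2002: gap = -2.3 × (7.32 - 4.23) = -7.107%, loss ≈ 3118 × 7.107/100 ≈ 222.
Year 2003: gap = -2.3 × (6.32 - 4.23) = -4.807%, loss ≈ 3118 × 4.807/100 ≈ 150.
Year 2004: gap = -2.3 × (8.95 - 4.23) = -10.856%, loss ≈ 3118 × 10.856/100 ≈ 338.
Total lost output = 131 + 222 + 150 + 338 = 841 billion.

$841 billion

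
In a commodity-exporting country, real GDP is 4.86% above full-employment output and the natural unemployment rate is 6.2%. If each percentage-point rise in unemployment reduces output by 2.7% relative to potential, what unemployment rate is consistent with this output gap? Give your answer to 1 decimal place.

4.4%

From Okun's law, u - u* = -(output gap)/β = -(4.86)/2.7 = -1.8 points.
So u = 6.2 - 1.8 = 4.4%.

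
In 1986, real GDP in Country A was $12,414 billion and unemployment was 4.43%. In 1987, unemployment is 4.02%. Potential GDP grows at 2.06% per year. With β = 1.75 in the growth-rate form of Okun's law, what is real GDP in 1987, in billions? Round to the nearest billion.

Δu = 4.02 - 4.43 = -0.41 points.
Okun's law (growth form): g_Y = g_Y* - β × Δu = 2.06 - 1.75 × (-0.41) = 2.06 + 0.7175 = 2.7775%.
Real GDP in the next year = 12414 × (1 + 2.7775/100) = 12414 × 1.027775 ≈ 12759 billion.

$12,759 billion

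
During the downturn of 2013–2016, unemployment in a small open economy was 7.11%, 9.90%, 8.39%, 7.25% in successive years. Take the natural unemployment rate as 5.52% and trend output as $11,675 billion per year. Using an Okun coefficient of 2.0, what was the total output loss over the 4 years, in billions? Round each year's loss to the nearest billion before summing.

Year 2013: gap = -2.0 × (7.11 - 5.52) = -3.18%, loss ≈ 11675 × 3.18/100 ≈ 371.
Year 2014: gap = -2.0 × (9.9 - 5.52) = -8.76%, loss ≈ 11675 × 8.76/100 ≈ 1023.
Year 2015: gap = -2.0 × (8.39 - 5.52) = -5.74%, loss ≈ 11675 × 5.74/100 ≈ 670.
Year 2016: gap = -2.0 × (7.25 - 5.52) = -3.46%, loss ≈ 11675 × 3.46/100 ≈ 404.
Total lost output = 371 + 1023 + 670 + 404 = 2468 billion.

$2,468 billion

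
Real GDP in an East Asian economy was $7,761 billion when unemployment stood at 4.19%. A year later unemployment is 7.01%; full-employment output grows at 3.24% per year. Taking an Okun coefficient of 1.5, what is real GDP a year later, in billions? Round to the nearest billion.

$7,684 billion

Δu = 7.01 - 4.19 = 2.82 points.
Okun's law (growth form): g_Y = g_Y* - β × Δu = 3.24 - 1.5 × (2.82) = 3.24 - 4.23 = -0.99%.
Real GDP in the next year = 7761 × (1 - 0.99/100) = 7761 × 0.9901 ≈ 7684 billion.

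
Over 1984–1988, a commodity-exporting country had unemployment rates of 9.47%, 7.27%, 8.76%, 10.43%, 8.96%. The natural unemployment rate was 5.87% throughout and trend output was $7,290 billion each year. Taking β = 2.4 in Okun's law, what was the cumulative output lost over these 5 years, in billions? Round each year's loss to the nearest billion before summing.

$2,720 billion

Year 1984: gap = -2.4 × (9.47 - 5.87) = -8.64%, loss ≈ 7290 × 8.64/100 ≈ 630.
Year 1985: gap = -2.4 × (7.27 - 5.87) = -3.36%, loss ≈ 7290 × 3.36/100 ≈ 245.
Year 1986: gap = -2.4 × (8.76 - 5.87) = -6.936%, loss ≈ 7290 × 6.936/100 ≈ 506.
Year 1987: gap = -2.4 × (10.43 - 5.87) = -10.944%, loss ≈ 7290 × 10.944/100 ≈ 798.
Year 1988: gap = -2.4 × (8.96 - 5.87) = -7.416%, loss ≈ 7290 × 7.416/100 ≈ 541.
Total lost output = 630 + 245 + 506 + 798 + 541 = 2720 billion.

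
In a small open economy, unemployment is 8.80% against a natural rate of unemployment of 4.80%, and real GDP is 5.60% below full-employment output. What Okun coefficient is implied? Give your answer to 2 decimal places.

β ≈ 1.40

Okun's law: output gap = -β × (u - u*).
-5.60 = -β × (8.8 - 4.8) = -β × 4, so β = 5.6/4 = 1.40.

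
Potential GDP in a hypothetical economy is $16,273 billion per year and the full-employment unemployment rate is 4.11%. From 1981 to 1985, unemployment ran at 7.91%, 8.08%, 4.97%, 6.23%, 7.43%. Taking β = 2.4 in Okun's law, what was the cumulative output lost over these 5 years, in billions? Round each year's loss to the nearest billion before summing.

$5,495 billion

Year 1981: gap = -2.4 × (7.91 - 4.11) = -9.12%, loss ≈ 16273 × 9.12/100 ≈ 1484.
Year 1982: gap = -2.4 × (8.08 - 4.11) = -9.528%, loss ≈ 16273 × 9.528/100 ≈ 1550.
Year 1983: gap = -2.4 × (4.97 - 4.11) = -2.064%, loss ≈ 16273 × 2.064/100 ≈ 336.
Year 1984: gap = -2.4 × (6.23 - 4.11) = -5.088%, loss ≈ 16273 × 5.088/100 ≈ 828.
Year 1985: gap = -2.4 × (7.43 - 4.11) = -7.968%, loss ≈ 16273 × 7.968/100 ≈ 1297.
Total lost output = 1484 + 1550 + 336 + 828 + 1297 = 5495 billion.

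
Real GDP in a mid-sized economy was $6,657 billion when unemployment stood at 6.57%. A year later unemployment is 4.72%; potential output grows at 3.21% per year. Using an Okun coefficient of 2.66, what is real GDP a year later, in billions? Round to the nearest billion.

$7,198 billion

Δu = 4.72 - 6.57 = -1.85 points.
Okun's law (growth form): g_Y = g_Y* - β × Δu = 3.21 - 2.66 × (-1.85) = 3.21 + 4.921 = 8.131%.
Real GDP in the next year = 6657 × (1 + 8.131/100) = 6657 × 1.08131 ≈ 7198 billion.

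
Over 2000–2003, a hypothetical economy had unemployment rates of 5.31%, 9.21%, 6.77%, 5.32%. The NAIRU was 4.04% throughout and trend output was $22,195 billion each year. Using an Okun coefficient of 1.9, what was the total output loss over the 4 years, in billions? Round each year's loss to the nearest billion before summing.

Year 2000: gap = -1.9 × (5.31 - 4.04) = -2.413%, loss ≈ 22195 × 2.413/100 ≈ 536.
Year 2001: gap = -1.9 × (9.21 - 4.04) = -9.823%, loss ≈ 22195 × 9.823/100 ≈ 2180.
Year 2002: gap = -1.9 × (6.77 - 4.04) = -5.187%, loss ≈ 22195 × 5.187/100 ≈ 1151.
Year 2003: gap = -1.9 × (5.32 - 4.04) = -2.432%, loss ≈ 22195 × 2.432/100 ≈ 540.
Total lost output = 536 + 2180 + 1151 + 540 = 4407 billion.

$4,407 billion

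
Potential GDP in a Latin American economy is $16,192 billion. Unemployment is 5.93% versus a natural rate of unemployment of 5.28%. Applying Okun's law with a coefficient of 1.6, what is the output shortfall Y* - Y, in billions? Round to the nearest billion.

$168 billion

Output gap = -1.6 × (5.93 - 5.28) = -1.6 × 0.65 = -1.04%.
Actual GDP ≈ 16192 × 0.9896 ≈ 16024 billion, so the shortfall is 16192 - 16024 = 168 billion.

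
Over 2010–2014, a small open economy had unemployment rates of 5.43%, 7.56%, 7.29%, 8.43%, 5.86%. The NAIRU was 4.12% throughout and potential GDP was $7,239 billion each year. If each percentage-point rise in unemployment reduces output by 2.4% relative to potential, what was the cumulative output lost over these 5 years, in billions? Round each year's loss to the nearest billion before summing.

Year 2010: gap = -2.4 × (5.43 - 4.12) = -3.144%, loss ≈ 7239 × 3.144/100 ≈ 228.
Year 2011: gap = -2.4 × (7.56 - 4.12) = -8.256%, loss ≈ 7239 × 8.256/100 ≈ 598.
Year 2012: gap = -2.4 × (7.29 - 4.12) = -7.608%, loss ≈ 7239 × 7.608/100 ≈ 551.
Year 2013: gap = -2.4 × (8.43 - 4.12) = -10.344%, loss ≈ 7239 × 10.344/100 ≈ 749.
Year 2014: gap = -2.4 × (5.86 - 4.12) = -4.176%, loss ≈ 7239 × 4.176/100 ≈ 302.
Total lost output = 228 + 598 + 551 + 749 + 302 = 2428 billion.

$2,428 billion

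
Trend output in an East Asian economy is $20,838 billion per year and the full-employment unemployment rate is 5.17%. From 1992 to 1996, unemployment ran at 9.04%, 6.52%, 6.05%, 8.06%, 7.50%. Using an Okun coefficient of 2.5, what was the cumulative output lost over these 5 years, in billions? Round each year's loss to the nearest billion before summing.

$5,897 billion

Year 1992: gap = -2.5 × (9.04 - 5.17) = -9.675%, loss ≈ 20838 × 9.675/100 ≈ 2016.
Year 1993: gap = -2.5 × (6.52 - 5.17) = -3.375%, loss ≈ 20838 × 3.375/100 ≈ 703.
Year 1994: gap = -2.5 × (6.05 - 5.17) = -2.2%, loss ≈ 20838 × 2.2/100 ≈ 458.
Year 1995: gap = -2.5 × (8.06 - 5.17) = -7.225%, loss ≈ 20838 × 7.225/100 ≈ 1506.
Year 1996: gap = -2.5 × (7.5 - 5.17) = -5.825%, loss ≈ 20838 × 5.825/100 ≈ 1214.
Total lost output = 2016 + 703 + 458 + 1506 + 1214 = 5897 billion.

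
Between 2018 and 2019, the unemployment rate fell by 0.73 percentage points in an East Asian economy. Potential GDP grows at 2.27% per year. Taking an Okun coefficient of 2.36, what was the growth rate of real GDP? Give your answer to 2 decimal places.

Growth-rate Okun's law: g_Y = g_Y* - β × Δu.
g_Y = 2.27 - 2.36 × (-0.73) = 2.27 + 1.7228 = 3.9928%, i.e. 3.99% to 2 d.p.

3.99%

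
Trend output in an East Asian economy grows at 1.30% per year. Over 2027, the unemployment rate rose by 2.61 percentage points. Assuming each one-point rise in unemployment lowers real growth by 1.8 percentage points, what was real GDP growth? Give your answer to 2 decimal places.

-3.40%

Growth-rate Okun's law: g_Y = g_Y* - β × Δu.
g_Y = 1.30 - 1.8 × (2.61) = 1.3 - 4.698 = -3.398%, i.e. -3.40% to 2 d.p.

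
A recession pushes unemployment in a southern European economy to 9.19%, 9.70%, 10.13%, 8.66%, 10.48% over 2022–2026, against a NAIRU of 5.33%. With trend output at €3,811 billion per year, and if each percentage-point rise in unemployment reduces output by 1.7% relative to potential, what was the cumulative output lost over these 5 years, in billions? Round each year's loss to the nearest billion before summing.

Year 2022: gap = -1.7 × (9.19 - 5.33) = -6.562%, loss ≈ 3811 × 6.562/100 ≈ 250.
Year 2023: gap = -1.7 × (9.7 - 5.33) = -7.429%, loss ≈ 3811 × 7.429/100 ≈ 283.
Year 2024: gap = -1.7 × (10.13 - 5.33) = -8.16%, loss ≈ 3811 × 8.16/100 ≈ 311.
Year 2025: gap = -1.7 × (8.66 - 5.33) = -5.661%, loss ≈ 3811 × 5.661/100 ≈ 216.
Year 2026: gap = -1.7 × (10.48 - 5.33) = -8.755%, loss ≈ 3811 × 8.755/100 ≈ 334.
Total lost output = 250 + 283 + 311 + 216 + 334 = 1394 billion.

€1,394 billion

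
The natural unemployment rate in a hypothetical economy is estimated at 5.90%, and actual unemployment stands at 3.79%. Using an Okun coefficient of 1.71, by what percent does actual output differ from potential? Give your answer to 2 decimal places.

The unemployment gap is 3.79 - 5.9 = -2.11 percentage points.
Okun's law gives an output gap of -1.71 × (-2.11) = 3.6081%, i.e. 3.61% above potential.

3.61%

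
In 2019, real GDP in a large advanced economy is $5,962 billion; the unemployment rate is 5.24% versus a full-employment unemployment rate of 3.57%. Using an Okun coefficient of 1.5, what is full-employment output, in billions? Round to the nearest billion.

$6,115 billion

Unemployment gap = 5.24 - 3.57 = 1.67 points, so output gap = -1.5 × 1.67 = -2.505%.
Since Y = Y* × (1 + gap/100), Y* = 5962/0.97495 ≈ 6115 billion.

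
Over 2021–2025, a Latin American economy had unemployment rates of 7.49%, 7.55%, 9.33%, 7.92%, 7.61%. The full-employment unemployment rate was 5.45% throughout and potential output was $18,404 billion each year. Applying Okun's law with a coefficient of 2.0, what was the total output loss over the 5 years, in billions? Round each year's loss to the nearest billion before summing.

Year 2021: gap = -2.0 × (7.49 - 5.45) = -4.08%, loss ≈ 18404 × 4.08/100 ≈ 751.
Year 2022: gap = -2.0 × (7.55 - 5.45) = -4.2%, loss ≈ 18404 × 4.2/100 ≈ 773.
Year 2023: gap = -2.0 × (9.33 - 5.45) = -7.76%, loss ≈ 18404 × 7.76/100 ≈ 1428.
Year 2024: gap = -2.0 × (7.92 - 5.45) = -4.94%, loss ≈ 18404 × 4.94/100 ≈ 909.
Year 2025: gap = -2.0 × (7.61 - 5.45) = -4.32%, loss ≈ 18404 × 4.32/100 ≈ 795.
Total lost output = 751 + 773 + 1428 + 909 + 795 = 4656 billion.

$4,656 billion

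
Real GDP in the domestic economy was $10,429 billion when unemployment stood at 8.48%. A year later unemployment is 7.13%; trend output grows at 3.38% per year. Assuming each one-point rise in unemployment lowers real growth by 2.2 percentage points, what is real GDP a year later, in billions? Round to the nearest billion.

Δu = 7.13 - 8.48 = -1.35 points.
Okun's law (growth form): g_Y = g_Y* - β × Δu = 3.38 - 2.2 × (-1.35) = 3.38 + 2.97 = 6.35%.
Real GDP in the next year = 10429 × (1 + 6.35/100) = 10429 × 1.0635 ≈ 11091 billion.

$11,091 billion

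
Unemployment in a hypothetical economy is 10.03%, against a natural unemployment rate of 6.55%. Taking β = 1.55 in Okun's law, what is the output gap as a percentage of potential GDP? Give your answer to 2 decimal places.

The unemployment gap is 10.03 - 6.55 = 3.48 percentage points.
Okun's law gives an output gap of -1.55 × 3.48 = -5.394%, i.e. 5.39% below potential.

-5.39%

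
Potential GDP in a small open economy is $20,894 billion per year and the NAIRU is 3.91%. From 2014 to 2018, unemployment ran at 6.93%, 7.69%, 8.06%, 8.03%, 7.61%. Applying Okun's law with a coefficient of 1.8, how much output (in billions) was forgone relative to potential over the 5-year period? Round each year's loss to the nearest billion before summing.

$7,060 billion

Year 2014: gap = -1.8 × (6.93 - 3.91) = -5.436%, loss ≈ 20894 × 5.436/100 ≈ 1136.
Year 2015: gap = -1.8 × (7.69 - 3.91) = -6.804%, loss ≈ 20894 × 6.804/100 ≈ 1422.
Year 2016: gap = -1.8 × (8.06 - 3.91) = -7.47%, loss ≈ 20894 × 7.47/100 ≈ 1561.
Year 2017: gap = -1.8 × (8.03 - 3.91) = -7.416%, loss ≈ 20894 × 7.416/100 ≈ 1549.
Year 2018: gap = -1.8 × (7.61 - 3.91) = -6.66%, loss ≈ 20894 × 6.66/100 ≈ 1392.
Total lost output = 1136 + 1422 + 1561 + 1549 + 1392 = 7060 billion.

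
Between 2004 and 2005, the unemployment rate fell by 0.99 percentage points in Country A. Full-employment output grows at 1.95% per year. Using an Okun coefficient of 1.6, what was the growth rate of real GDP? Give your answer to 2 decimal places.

Growth-rate Okun's law: g_Y = g_Y* - β × Δu.
g_Y = 1.95 - 1.6 × (-0.99) = 1.95 + 1.584 = 3.534%, i.e. 3.53% to 2 d.p.

3.53%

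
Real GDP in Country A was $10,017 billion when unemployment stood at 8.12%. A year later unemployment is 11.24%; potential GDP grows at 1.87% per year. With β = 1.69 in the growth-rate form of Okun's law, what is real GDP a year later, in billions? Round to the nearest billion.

Δu = 11.24 - 8.12 = 3.12 points.
Okun's law (growth form): g_Y = g_Y* - β × Δu = 1.87 - 1.69 × (3.12) = 1.87 - 5.2728 = -3.4028%.
Real GDP in the next year = 10017 × (1 - 3.4028/100) = 10017 × 0.965972 ≈ 9676 billion.

$9,676 billion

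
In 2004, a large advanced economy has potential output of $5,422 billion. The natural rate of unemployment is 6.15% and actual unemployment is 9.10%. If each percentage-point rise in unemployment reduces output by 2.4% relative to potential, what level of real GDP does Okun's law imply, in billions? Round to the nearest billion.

$5,038 billion

Unemployment gap = 9.1 - 6.15 = 2.95 points, so the output gap is -2.4 × 2.95 = -7.08%.
Actual GDP = 5422 × (1 - 7.08/100) = 5422 × 0.9292 ≈ 5038 billion.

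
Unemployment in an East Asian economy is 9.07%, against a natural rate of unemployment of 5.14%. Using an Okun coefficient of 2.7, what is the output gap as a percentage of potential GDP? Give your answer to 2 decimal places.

The unemployment gap is 9.07 - 5.14 = 3.93 percentage points.
Okun's law gives an output gap of -2.7 × 3.93 = -10.611%, i.e. 10.61% below potential.

-10.61%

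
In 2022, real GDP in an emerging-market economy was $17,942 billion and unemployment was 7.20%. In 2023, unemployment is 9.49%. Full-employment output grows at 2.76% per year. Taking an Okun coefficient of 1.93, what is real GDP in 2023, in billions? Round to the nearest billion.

Δu = 9.49 - 7.2 = 2.29 points.
Okun's law (growth form): g_Y = g_Y* - β × Δu = 2.76 - 1.93 × (2.29) = 2.76 - 4.4197 = -1.6597%.
Real GDP in the next year = 17942 × (1 - 1.6597/100) = 17942 × 0.983403 ≈ 17644 billion.

$17,644 billion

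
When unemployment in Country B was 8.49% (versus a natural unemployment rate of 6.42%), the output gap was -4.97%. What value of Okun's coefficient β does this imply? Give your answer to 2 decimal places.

β ≈ 2.40

Okun's law: output gap = -β × (u - u*).
-4.97 = -β × (8.49 - 6.42) = -β × 2.07, so β = 4.97/2.07 = 2.40.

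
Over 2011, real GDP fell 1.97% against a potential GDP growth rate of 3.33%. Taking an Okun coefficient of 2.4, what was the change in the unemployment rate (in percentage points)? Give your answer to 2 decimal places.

Growth-rate Okun's law: g_Y = g_Y* - β × Δu, so Δu = (g_Y* - g_Y)/β.
Δu = (3.33 + 1.97)/2.4 = 5.3/2.4 = 2.21 percentage points.

2.21 percentage points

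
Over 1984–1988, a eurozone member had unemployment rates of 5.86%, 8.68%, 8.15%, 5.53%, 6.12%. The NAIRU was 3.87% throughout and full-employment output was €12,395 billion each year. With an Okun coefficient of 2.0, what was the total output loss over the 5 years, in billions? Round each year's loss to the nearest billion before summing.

€3,716 billion

Year 1984: gap = -2.0 × (5.86 - 3.87) = -3.98%, loss ≈ 12395 × 3.98/100 ≈ 493.
Year 1985: gap = -2.0 × (8.68 - 3.87) = -9.62%, loss ≈ 12395 × 9.62/100 ≈ 1192.
Year 1986: gap = -2.0 × (8.15 - 3.87) = -8.56%, loss ≈ 12395 × 8.56/100 ≈ 1061.
Year 1987: gap = -2.0 × (5.53 - 3.87) = -3.32%, loss ≈ 12395 × 3.32/100 ≈ 412.
Year 1988: gap = -2.0 × (6.12 - 3.87) = -4.5%, loss ≈ 12395 × 4.5/100 ≈ 558.
Total lost output = 493 + 1192 + 1061 + 412 + 558 = 3716 billion.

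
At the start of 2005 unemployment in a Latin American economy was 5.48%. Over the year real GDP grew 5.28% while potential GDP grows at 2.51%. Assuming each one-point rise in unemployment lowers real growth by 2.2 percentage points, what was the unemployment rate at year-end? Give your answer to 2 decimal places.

4.22%

Growth-rate Okun's law: g_Y = g_Y* - β × Δu, so Δu = (g_Y* - g_Y)/β.
Δu = (2.51 - 5.28)/2.2 = -2.77/2.2 = -1.26 percentage points.
Year-end unemployment = 5.48 - 1.26 = 4.22%.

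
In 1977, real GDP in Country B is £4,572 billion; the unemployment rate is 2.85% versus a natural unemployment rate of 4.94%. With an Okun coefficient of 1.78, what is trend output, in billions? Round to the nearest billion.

£4,408 billion

Unemployment gap = 2.85 - 4.94 = -2.09 points, so output gap = -1.78 × (-2.09) = 3.7202%.
Since Y = Y* × (1 + gap/100), Y* = 4572/1.037202 ≈ 4408 billion.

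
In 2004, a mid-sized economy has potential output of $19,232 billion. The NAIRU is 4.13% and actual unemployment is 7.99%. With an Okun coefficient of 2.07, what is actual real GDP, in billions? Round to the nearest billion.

Unemployment gap = 7.99 - 4.13 = 3.86 points, so the output gap is -2.07 × 3.86 = -7.9902%.
Actual GDP = 19232 × (1 - 7.9902/100) = 19232 × 0.920098 ≈ 17695 billion.

$17,695 billion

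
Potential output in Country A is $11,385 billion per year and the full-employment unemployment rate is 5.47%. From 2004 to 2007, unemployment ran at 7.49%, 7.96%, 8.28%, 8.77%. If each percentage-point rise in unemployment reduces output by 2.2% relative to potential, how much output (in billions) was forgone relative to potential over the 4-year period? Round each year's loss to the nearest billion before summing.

Year 2004: gap = -2.2 × (7.49 - 5.47) = -4.444%, loss ≈ 11385 × 4.444/100 ≈ 506.
Year 2005: gap = -2.2 × (7.96 - 5.47) = -5.478%, loss ≈ 11385 × 5.478/100 ≈ 624.
Year 2006: gap = -2.2 × (8.28 - 5.47) = -6.182%, loss ≈ 11385 × 6.182/100 ≈ 704.
Year 2007: gap = -2.2 × (8.77 - 5.47) = -7.26%, loss ≈ 11385 × 7.26/100 ≈ 827.
Total lost output = 506 + 624 + 704 + 827 = 2661 billion.

$2,661 billion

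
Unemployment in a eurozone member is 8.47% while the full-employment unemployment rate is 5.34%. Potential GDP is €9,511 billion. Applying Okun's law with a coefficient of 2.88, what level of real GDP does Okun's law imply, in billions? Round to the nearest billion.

€8,654 billion

Unemployment gap = 8.47 - 5.34 = 3.13 points, so the output gap is -2.88 × 3.13 = -9.0144%.
Actual GDP = 9511 × (1 - 9.0144/100) = 9511 × 0.909856 ≈ 8654 billion.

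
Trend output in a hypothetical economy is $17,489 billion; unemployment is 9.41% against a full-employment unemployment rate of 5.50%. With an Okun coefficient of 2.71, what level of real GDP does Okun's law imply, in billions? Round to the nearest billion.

Unemployment gap = 9.41 - 5.5 = 3.91 points, so the output gap is -2.71 × 3.91 = -10.5961%.
Actual GDP = 17489 × (1 - 10.5961/100) = 17489 × 0.894039 ≈ 15636 billion.

$15,636 billion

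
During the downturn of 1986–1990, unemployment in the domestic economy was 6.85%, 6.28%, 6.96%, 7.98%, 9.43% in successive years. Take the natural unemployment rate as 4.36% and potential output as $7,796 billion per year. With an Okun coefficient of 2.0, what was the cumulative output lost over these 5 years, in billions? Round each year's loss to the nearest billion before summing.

Year 1986: gap = -2.0 × (6.85 - 4.36) = -4.98%, loss ≈ 7796 × 4.98/100 ≈ 388.
Year 1987: gap = -2.0 × (6.28 - 4.36) = -3.84%, loss ≈ 7796 × 3.84/100 ≈ 299.
Year 1988: gap = -2.0 × (6.96 - 4.36) = -5.2%, loss ≈ 7796 × 5.2/100 ≈ 405.
Year 1989: gap = -2.0 × (7.98 - 4.36) = -7.24%, loss ≈ 7796 × 7.24/100 ≈ 564.
Year 1990: gap = -2.0 × (9.43 - 4.36) = -10.14%, loss ≈ 7796 × 10.14/100 ≈ 791.
Total lost output = 388 + 299 + 405 + 564 + 791 = 2447 billion.

$2,447 billion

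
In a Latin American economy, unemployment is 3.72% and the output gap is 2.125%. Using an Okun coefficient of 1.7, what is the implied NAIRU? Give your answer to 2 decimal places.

From Okun's law, u - u* = -(output gap)/β = -(2.125)/1.7 = -1.25 points.
So u* = 3.72 + 1.25 = 4.97%.

4.97%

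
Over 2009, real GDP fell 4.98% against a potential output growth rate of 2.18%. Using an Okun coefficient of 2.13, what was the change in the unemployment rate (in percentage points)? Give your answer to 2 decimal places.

Growth-rate Okun's law: g_Y = g_Y* - β × Δu, so Δu = (g_Y* - g_Y)/β.
Δu = (2.18 + 4.98)/2.13 = 7.16/2.13 = 3.36 percentage points.

3.36 percentage points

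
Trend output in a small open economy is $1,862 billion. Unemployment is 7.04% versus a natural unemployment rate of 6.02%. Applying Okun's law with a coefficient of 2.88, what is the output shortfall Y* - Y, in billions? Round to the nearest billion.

Output gap = -2.88 × (7.04 - 6.02) = -2.88 × 1.02 = -2.9376%.
Actual GDP ≈ 1862 × 0.970624 ≈ 1807 billion, so the shortfall is 1862 - 1807 = 55 billion.

$55 billion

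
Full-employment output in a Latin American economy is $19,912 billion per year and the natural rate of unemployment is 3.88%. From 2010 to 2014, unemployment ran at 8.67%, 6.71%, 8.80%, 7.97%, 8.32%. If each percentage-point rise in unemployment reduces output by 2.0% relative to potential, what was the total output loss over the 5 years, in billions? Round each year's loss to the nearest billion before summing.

$8,391 billion

Year 2010: gap = -2.0 × (8.67 - 3.88) = -9.58%, loss ≈ 19912 × 9.58/100 ≈ 1908.
Year 2011: gap = -2.0 × (6.71 - 3.88) = -5.66%, loss ≈ 19912 × 5.66/100 ≈ 1127.
Year 2012: gap = -2.0 × (8.8 - 3.88) = -9.84%, loss ≈ 19912 × 9.84/100 ≈ 1959.
Year 2013: gap = -2.0 × (7.97 - 3.88) = -8.18%, loss ≈ 19912 × 8.18/100 ≈ 1629.
Year 2014: gap = -2.0 × (8.32 - 3.88) = -8.88%, loss ≈ 19912 × 8.88/100 ≈ 1768.
Total lost output = 1908 + 1127 + 1959 + 1629 + 1768 = 8391 billion.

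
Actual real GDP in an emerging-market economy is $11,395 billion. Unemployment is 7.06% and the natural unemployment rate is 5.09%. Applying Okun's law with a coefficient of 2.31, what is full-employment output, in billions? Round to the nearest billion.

Unemployment gap = 7.06 - 5.09 = 1.97 points, so output gap = -2.31 × 1.97 = -4.5507%.
Since Y = Y* × (1 + gap/100), Y* = 11395/0.954493 ≈ 11938 billion.

$11,938 billion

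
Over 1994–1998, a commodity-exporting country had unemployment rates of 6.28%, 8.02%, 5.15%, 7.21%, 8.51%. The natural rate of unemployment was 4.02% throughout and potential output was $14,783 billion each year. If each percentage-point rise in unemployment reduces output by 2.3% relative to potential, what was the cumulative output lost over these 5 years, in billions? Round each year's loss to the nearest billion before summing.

$5,124 billion

Year 1994: gap = -2.3 × (6.28 - 4.02) = -5.198%, loss ≈ 14783 × 5.198/100 ≈ 768.
Year 1995: gap = -2.3 × (8.02 - 4.02) = -9.2%, loss ≈ 14783 × 9.2/100 ≈ 1360.
Year 1996: gap = -2.3 × (5.15 - 4.02) = -2.599%, loss ≈ 14783 × 2.599/100 ≈ 384.
Year 1997: gap = -2.3 × (7.21 - 4.02) = -7.337%, loss ≈ 14783 × 7.337/100 ≈ 1085.
Year 1998: gap = -2.3 × (8.51 - 4.02) = -10.327%, loss ≈ 14783 × 10.327/100 ≈ 1527.
Total lost output = 768 + 1360 + 384 + 1085 + 1527 = 5124 billion.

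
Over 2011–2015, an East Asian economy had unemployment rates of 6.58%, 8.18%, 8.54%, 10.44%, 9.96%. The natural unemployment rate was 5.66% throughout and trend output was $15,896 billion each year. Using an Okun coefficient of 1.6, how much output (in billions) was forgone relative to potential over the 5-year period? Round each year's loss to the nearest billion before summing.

$3,917 billion

Year 2011: gap = -1.6 × (6.58 - 5.66) = -1.472%, loss ≈ 15896 × 1.472/100 ≈ 234.
Year 2012: gap = -1.6 × (8.18 - 5.66) = -4.032%, loss ≈ 15896 × 4.032/100 ≈ 641.
Year 2013: gap = -1.6 × (8.54 - 5.66) = -4.608%, loss ≈ 15896 × 4.608/100 ≈ 732.
Year 2014: gap = -1.6 × (10.44 - 5.66) = -7.648%, loss ≈ 15896 × 7.648/100 ≈ 1216.
Year 2015: gap = -1.6 × (9.96 - 5.66) = -6.88%, loss ≈ 15896 × 6.88/100 ≈ 1094.
Total lost output = 234 + 641 + 732 + 1216 + 1094 = 3917 billion.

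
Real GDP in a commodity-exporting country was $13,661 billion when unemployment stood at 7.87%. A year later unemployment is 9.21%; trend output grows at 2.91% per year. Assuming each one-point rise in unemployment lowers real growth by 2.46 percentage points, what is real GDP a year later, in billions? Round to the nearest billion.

Δu = 9.21 - 7.87 = 1.34 points.
Okun's law (growth form): g_Y = g_Y* - β × Δu = 2.91 - 2.46 × (1.34) = 2.91 - 3.2964 = -0.3864%.
Real GDP in the next year = 13661 × (1 - 0.3864/100) = 13661 × 0.996136 ≈ 13608 billion.

$13,608 billion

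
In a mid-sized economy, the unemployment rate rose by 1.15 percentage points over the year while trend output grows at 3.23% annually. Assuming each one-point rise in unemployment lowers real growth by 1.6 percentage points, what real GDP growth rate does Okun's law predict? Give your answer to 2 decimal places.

1.39%

Growth-rate Okun's law: g_Y = g_Y* - β × Δu.
g_Y = 3.23 - 1.6 × (1.15) = 3.23 - 1.84 = 1.39%, i.e. 1.39% to 2 d.p.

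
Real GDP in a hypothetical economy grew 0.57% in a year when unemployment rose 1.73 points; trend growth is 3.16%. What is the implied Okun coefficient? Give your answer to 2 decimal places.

Growth form: g_Y = g_Y* - β × Δu, so β = (g_Y* - g_Y)/Δu.
β = (3.16 - 0.57)/1.73 = 2.59/1.73 = 1.50.

β ≈ 1.50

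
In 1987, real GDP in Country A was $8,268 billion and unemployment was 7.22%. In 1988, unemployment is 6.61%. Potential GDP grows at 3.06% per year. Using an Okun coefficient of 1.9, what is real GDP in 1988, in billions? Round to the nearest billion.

$8,617 billion

Δu = 6.61 - 7.22 = -0.61 points.
Okun's law (growth form): g_Y = g_Y* - β × Δu = 3.06 - 1.9 × (-0.61) = 3.06 + 1.159 = 4.219%.
Real GDP in the next year = 8268 × (1 + 4.219/100) = 8268 × 1.04219 ≈ 8617 billion.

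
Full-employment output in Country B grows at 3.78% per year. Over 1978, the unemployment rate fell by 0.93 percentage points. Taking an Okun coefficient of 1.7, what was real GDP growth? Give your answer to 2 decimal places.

Growth-rate Okun's law: g_Y = g_Y* - β × Δu.
g_Y = 3.78 - 1.7 × (-0.93) = 3.78 + 1.581 = 5.361%, i.e. 5.36% to 2 d.p.

5.36%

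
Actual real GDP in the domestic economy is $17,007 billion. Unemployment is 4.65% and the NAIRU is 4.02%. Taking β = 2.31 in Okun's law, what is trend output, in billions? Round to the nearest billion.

Unemployment gap = 4.65 - 4.02 = 0.63 points, so output gap = -2.31 × 0.63 = -1.4553%.
Since Y = Y* × (1 + gap/100), Y* = 17007/0.985447 ≈ 17258 billion.

$17,258 billion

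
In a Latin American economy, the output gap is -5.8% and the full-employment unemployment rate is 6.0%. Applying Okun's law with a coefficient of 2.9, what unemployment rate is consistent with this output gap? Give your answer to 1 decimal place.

8.0%

From Okun's law, u - u* = -(output gap)/β = -(-5.8)/2.9 = 2 points.
So u = 6 + 2 = 8.0%.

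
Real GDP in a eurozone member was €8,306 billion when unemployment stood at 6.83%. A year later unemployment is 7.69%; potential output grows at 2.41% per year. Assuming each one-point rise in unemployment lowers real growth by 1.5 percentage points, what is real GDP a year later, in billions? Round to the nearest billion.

€8,399 billion

Δu = 7.69 - 6.83 = 0.86 points.
Okun's law (growth form): g_Y = g_Y* - β × Δu = 2.41 - 1.5 × (0.86) = 2.41 - 1.29 = 1.12%.
Real GDP in the next year = 8306 × (1 + 1.12/100) = 8306 × 1.0112 ≈ 8399 billion.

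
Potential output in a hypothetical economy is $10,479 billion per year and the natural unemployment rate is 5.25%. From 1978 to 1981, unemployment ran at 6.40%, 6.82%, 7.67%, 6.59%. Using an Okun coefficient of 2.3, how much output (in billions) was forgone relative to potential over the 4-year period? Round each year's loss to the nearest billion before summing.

$1,561 billion

Year 1978: gap = -2.3 × (6.4 - 5.25) = -2.645%, loss ≈ 10479 × 2.645/100 ≈ 277.
Year 1979: gap = -2.3 × (6.82 - 5.25) = -3.611%, loss ≈ 10479 × 3.611/100 ≈ 378.
Year 1980: gap = -2.3 × (7.67 - 5.25) = -5.566%, loss ≈ 10479 × 5.566/100 ≈ 583.
Year 1981: gap = -2.3 × (6.59 - 5.25) = -3.082%, loss ≈ 10479 × 3.082/100 ≈ 323.
Total lost output = 277 + 378 + 583 + 323 = 1561 billion.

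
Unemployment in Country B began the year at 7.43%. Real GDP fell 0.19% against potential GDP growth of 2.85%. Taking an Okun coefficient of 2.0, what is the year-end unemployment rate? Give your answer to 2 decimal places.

Growth-rate Okun's law: g_Y = g_Y* - β × Δu, so Δu = (g_Y* - g_Y)/β.
Δu = (2.85 + 0.19)/2.0 = 3.04/2.0 = 1.52 percentage points.
Year-end unemployment = 7.43 + 1.52 = 8.95%.

8.95%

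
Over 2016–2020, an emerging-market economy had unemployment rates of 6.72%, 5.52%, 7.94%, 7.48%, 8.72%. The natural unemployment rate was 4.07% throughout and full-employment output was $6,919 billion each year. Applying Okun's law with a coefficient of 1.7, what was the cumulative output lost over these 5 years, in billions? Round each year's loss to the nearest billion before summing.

Year 2016: gap = -1.7 × (6.72 - 4.07) = -4.505%, loss ≈ 6919 × 4.505/100 ≈ 312.
Year 2017: gap = -1.7 × (5.52 - 4.07) = -2.465%, loss ≈ 6919 × 2.465/100 ≈ 171.
Year 2018: gap = -1.7 × (7.94 - 4.07) = -6.579%, loss ≈ 6919 × 6.579/100 ≈ 455.
Year 2019: gap = -1.7 × (7.48 - 4.07) = -5.797%, loss ≈ 6919 × 5.797/100 ≈ 401.
Year 2020: gap = -1.7 × (8.72 - 4.07) = -7.905%, loss ≈ 6919 × 7.905/100 ≈ 547.
Total lost output = 312 + 171 + 455 + 401 + 547 = 1886 billion.

$1,886 billion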